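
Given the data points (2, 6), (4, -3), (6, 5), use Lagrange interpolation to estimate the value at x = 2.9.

Lagrange interpolation formula:
P(x) = Σ yᵢ × Lᵢ(x)
where Lᵢ(x) = Π_{j≠i} (x - xⱼ)/(xᵢ - xⱼ)

L_0(2.9) = (2.9 - 4)/(2 - 4) × (2.9 - 6)/(2 - 6) = 0.426250
L_1(2.9) = (2.9 - 2)/(4 - 2) × (2.9 - 6)/(4 - 6) = 0.697500
L_2(2.9) = (2.9 - 2)/(6 - 2) × (2.9 - 4)/(6 - 4) = -0.123750

P(2.9) = 6×L_0(2.9) + (-3)×L_1(2.9) + 5×L_2(2.9)
P(2.9) = -0.153750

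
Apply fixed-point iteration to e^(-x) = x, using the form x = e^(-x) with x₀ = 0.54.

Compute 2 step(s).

Equation: e^(-x) = x
Fixed-point form: x = e^(-x)
x₀ = 0.54

x_1 = g(0.540000) = 0.582748
x_2 = g(0.582748) = 0.558362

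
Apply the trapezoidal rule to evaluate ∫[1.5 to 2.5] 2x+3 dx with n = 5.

f(x) = 2x+3
a = 1.5, b = 2.5, n = 5
h = (b - a)/n = 0.200000

Trapezoidal rule: (h/2)[f(x₀) + 2f(x₁) + 2f(x₂) + ... + f(xₙ)]

x_0 = 1.5000, f(x_0) = 6.000000, coefficient = 1
x_1 = 1.7000, f(x_1) = 6.400000, coefficient = 2
x_2 = 1.9000, f(x_2) = 6.800000, coefficient = 2
x_3 = 2.1000, f(x_3) = 7.200000, coefficient = 2
x_4 = 2.3000, f(x_4) = 7.600000, coefficient = 2
x_5 = 2.5000, f(x_5) = 8.000000, coefficient = 1

I ≈ (0.200000/2) × 70.000000 = 7.000000
Exact value: 7.000000
Error: 0.000000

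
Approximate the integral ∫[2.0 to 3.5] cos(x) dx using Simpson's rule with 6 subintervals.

f(x) = cos(x)
a = 2.0, b = 3.5, n = 6
h = (b - a)/n = 0.250000

Simpson's rule: (h/3)[f(x₀) + 4f(x₁) + 2f(x₂) + ... + f(xₙ)]

x_0 = 2.0000, f(x_0) = -0.416147, coefficient = 1
x_1 = 2.2500, f(x_1) = -0.628174, coefficient = 4
x_2 = 2.5000, f(x_2) = -0.801144, coefficient = 2
x_3 = 2.7500, f(x_3) = -0.924302, coefficient = 4
x_4 = 3.0000, f(x_4) = -0.989992, coefficient = 2
x_5 = 3.2500, f(x_5) = -0.994130, coefficient = 4
x_6 = 3.5000, f(x_6) = -0.936457, coefficient = 1

I ≈ (0.250000/3) × -15.121298 = -1.260108
Exact value: -1.260081
Error: 0.000028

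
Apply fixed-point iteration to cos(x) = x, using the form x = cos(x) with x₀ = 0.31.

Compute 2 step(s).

Equation: cos(x) = x
Fixed-point form: x = cos(x)
x₀ = 0.31

x_1 = g(0.310000) = 0.952334
x_2 = g(0.952334) = 0.579783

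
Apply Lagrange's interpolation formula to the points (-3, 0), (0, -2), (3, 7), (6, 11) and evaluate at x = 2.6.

Lagrange interpolation formula:
P(x) = Σ yᵢ × Lᵢ(x)
where Lᵢ(x) = Π_{j≠i} (x - xⱼ)/(xᵢ - xⱼ)

L_0(2.6) = (2.6 - 0)/(-3 - 0) × (2.6 - 3)/(-3 - 3) × (2.6 - 6)/(-3 - 6) = -0.021827
L_1(2.6) = (2.6 - (-3))/(0 - (-3)) × (2.6 - 3)/(0 - 3) × (2.6 - 6)/(0 - 6) = 0.141037
L_2(2.6) = (2.6 - (-3))/(3 - (-3)) × (2.6 - 0)/(3 - 0) × (2.6 - 6)/(3 - 6) = 0.916741
L_3(2.6) = (2.6 - (-3))/(6 - (-3)) × (2.6 - 0)/(6 - 0) × (2.6 - 3)/(6 - 3) = -0.035951

P(2.6) = 0×L_0(2.6) + (-2)×L_1(2.6) + 7×L_2(2.6) + 11×L_3(2.6)
P(2.6) = 5.739654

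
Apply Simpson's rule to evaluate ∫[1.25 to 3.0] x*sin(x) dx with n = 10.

f(x) = x*sin(x)
a = 1.25, b = 3.0, n = 10
h = (b - a)/n = 0.175000

Simpson's rule: (h/3)[f(x₀) + 4f(x₁) + 2f(x₂) + ... + f(xₙ)]

x_0 = 1.2500, f(x_0) = 1.186231, coefficient = 1
x_1 = 1.4250, f(x_1) = 1.409882, coefficient = 4
x_2 = 1.6000, f(x_2) = 1.599318, coefficient = 2
x_3 = 1.7750, f(x_3) = 1.738120, coefficient = 4
x_4 = 1.9500, f(x_4) = 1.811471, coefficient = 2
x_5 = 2.1250, f(x_5) = 1.806930, coefficient = 4
x_6 = 2.3000, f(x_6) = 1.715122, coefficient = 2
x_7 = 2.4750, f(x_7) = 1.530321, coefficient = 4
x_8 = 2.6500, f(x_8) = 1.250881, coefficient = 2
x_9 = 2.8250, f(x_9) = 0.879508, coefficient = 4
x_10 = 3.0000, f(x_10) = 0.423360, coefficient = 1

I ≈ (0.175000/3) × 43.822219 = 2.556296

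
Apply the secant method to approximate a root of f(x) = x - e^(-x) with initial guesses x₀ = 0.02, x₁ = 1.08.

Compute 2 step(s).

f(x) = x - e^(-x)
x₀ = 0.02, x₁ = 1.08

Secant formula: x_{n+1} = x_n - f(x_n)(x_n - x_{n-1})/(f(x_n) - f(x_{n-1}))

Iteration 1:
  f(0.020000) = -0.960199
  f(1.080000) = 0.740404
  x_2 = 1.080000 - 0.740404×(1.080000 - 0.020000)/(0.740404 - (-0.960199))
       = 0.618500
Iteration 2:
  f(1.080000) = 0.740404
  f(0.618500) = 0.079748
  x_3 = 0.618500 - 0.079748×(0.618500 - 1.080000)/(0.079748 - 0.740404)
       = 0.562792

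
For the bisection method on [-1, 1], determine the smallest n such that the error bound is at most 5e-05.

We need (b-a)/2^n ≤ 5e-05
(1 - (-1))/2^n ≤ 5e-05
2/2^n ≤ 5e-05
2^n ≥ 40000
n ≥ log₂(40000) = 15.29
n ≥ 16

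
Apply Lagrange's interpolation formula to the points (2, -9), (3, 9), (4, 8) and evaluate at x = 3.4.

Lagrange interpolation formula:
P(x) = Σ yᵢ × Lᵢ(x)
where Lᵢ(x) = Π_{j≠i} (x - xⱼ)/(xᵢ - xⱼ)

L_0(3.4) = (3.4 - 3)/(2 - 3) × (3.4 - 4)/(2 - 4) = -0.120000
L_1(3.4) = (3.4 - 2)/(3 - 2) × (3.4 - 4)/(3 - 4) = 0.840000
L_2(3.4) = (3.4 - 2)/(4 - 2) × (3.4 - 3)/(4 - 3) = 0.280000

P(3.4) = (-9)×L_0(3.4) + 9×L_1(3.4) + 8×L_2(3.4)
P(3.4) = 10.880000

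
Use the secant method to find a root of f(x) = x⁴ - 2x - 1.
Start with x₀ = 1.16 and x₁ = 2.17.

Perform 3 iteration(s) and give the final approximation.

f(x) = x⁴ - 2x - 1
x₀ = 1.16, x₁ = 2.17

Secant formula: x_{n+1} = x_n - f(x_n)(x_n - x_{n-1})/(f(x_n) - f(x_{n-1}))

Iteration 1:
  f(1.160000) = -1.509361
  f(2.170000) = 16.833739
  x_2 = 2.170000 - 16.833739×(2.170000 - 1.160000)/(16.833739 - (-1.509361))
       = 1.243108
Iteration 2:
  f(2.170000) = 16.833739
  f(1.243108) = -1.098211
  x_3 = 1.243108 - (-1.098211)×(1.243108 - 2.170000)/(-1.098211 - 16.833739)
       = 1.299874
Iteration 3:
  f(1.243108) = -1.098211
  f(1.299874) = -0.744757
  x_4 = 1.299874 - (-0.744757)×(1.299874 - 1.243108)/(-0.744757 - (-1.098211))
       = 1.419484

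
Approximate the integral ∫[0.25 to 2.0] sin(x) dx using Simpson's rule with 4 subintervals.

f(x) = sin(x)
a = 0.25, b = 2.0, n = 4
h = (b - a)/n = 0.437500

Simpson's rule: (h/3)[f(x₀) + 4f(x₁) + 2f(x₂) + ... + f(xₙ)]

x_0 = 0.2500, f(x_0) = 0.247404, coefficient = 1
x_1 = 0.6875, f(x_1) = 0.634607, coefficient = 4
x_2 = 1.1250, f(x_2) = 0.902268, coefficient = 2
x_3 = 1.5625, f(x_3) = 0.999966, coefficient = 4
x_4 = 2.0000, f(x_4) = 0.909297, coefficient = 1

I ≈ (0.437500/3) × 9.499527 = 1.385348
Exact value: 1.385059
Error: 0.000288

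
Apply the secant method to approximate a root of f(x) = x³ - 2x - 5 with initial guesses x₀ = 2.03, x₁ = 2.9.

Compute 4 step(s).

f(x) = x³ - 2x - 5
x₀ = 2.03, x₁ = 2.9

Secant formula: x_{n+1} = x_n - f(x_n)(x_n - x_{n-1})/(f(x_n) - f(x_{n-1}))

Iteration 1:
  f(2.030000) = -0.694573
  f(2.900000) = 13.589000
  x_2 = 2.900000 - 13.589000×(2.900000 - 2.030000)/(13.589000 - (-0.694573))
       = 2.072306
Iteration 2:
  f(2.900000) = 13.589000
  f(2.072306) = -0.245195
  x_3 = 2.072306 - (-0.245195)×(2.072306 - 2.900000)/(-0.245195 - 13.589000)
       = 2.086976
Iteration 3:
  f(2.072306) = -0.245195
  f(2.086976) = -0.084196
  x_4 = 2.086976 - (-0.084196)×(2.086976 - 2.072306)/(-0.084196 - (-0.245195))
       = 2.094648
Iteration 4:
  f(2.086976) = -0.084196
  f(2.094648) = 0.001072
  x_5 = 2.094648 - 0.001072×(2.094648 - 2.086976)/(0.001072 - (-0.084196))
       = 2.094551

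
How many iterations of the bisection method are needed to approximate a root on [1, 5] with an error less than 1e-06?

We need (b-a)/2^n ≤ 1e-06
(5 - 1)/2^n ≤ 1e-06
4/2^n ≤ 1e-06
2^n ≥ 4000000
n ≥ log₂(4000000) = 21.93
n ≥ 22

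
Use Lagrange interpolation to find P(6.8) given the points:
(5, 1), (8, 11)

Lagrange interpolation formula:
P(x) = Σ yᵢ × Lᵢ(x)
where Lᵢ(x) = Π_{j≠i} (x - xⱼ)/(xᵢ - xⱼ)

L_0(6.8) = (6.8 - 8)/(5 - 8) = 0.400000
L_1(6.8) = (6.8 - 5)/(8 - 5) = 0.600000

P(6.8) = 1×L_0(6.8) + 11×L_1(6.8)
P(6.8) = 7.000000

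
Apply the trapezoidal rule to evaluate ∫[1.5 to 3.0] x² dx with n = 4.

f(x) = x²
a = 1.5, b = 3.0, n = 4
h = (b - a)/n = 0.375000

Trapezoidal rule: (h/2)[f(x₀) + 2f(x₁) + 2f(x₂) + ... + f(xₙ)]

x_0 = 1.5000, f(x_0) = 2.250000, coefficient = 1
x_1 = 1.8750, f(x_1) = 3.515625, coefficient = 2
x_2 = 2.2500, f(x_2) = 5.062500, coefficient = 2
x_3 = 2.6250, f(x_3) = 6.890625, coefficient = 2
x_4 = 3.0000, f(x_4) = 9.000000, coefficient = 1

I ≈ (0.375000/2) × 42.187500 = 7.910156
Exact value: 7.875000
Error: 0.035156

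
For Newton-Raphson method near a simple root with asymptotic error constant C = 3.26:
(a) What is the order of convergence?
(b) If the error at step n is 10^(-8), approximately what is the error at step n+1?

(a) Newton-Raphson has quadratic (order 2) convergence near simple roots.
    This means |e_{n+1}| ≈ C|e_n|².

(b) With |e_n| = 10^(-8) and C = 3.26:
    |e_{n+1}| ≈ 3.26 × (10^(-8))² = 3.26 × 10^(-16)

(a) 2 (quadratic); (b) |e_{n+1}| ≈ 3.260e-16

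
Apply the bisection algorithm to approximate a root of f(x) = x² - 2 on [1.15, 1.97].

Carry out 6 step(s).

f(x) = x² - 2
Initial interval: [1.15, 1.97]

Iteration 1:
  c_1 = (1.150000 + 1.970000)/2 = 1.560000
  f(c_1) = f(1.560000) = 0.433600
  f(a) × f(c) < 0, new interval: [1.150000, 1.560000]
Iteration 2:
  c_2 = (1.150000 + 1.560000)/2 = 1.355000
  f(c_2) = f(1.355000) = -0.163975
  f(a) × f(c) ≥ 0, new interval: [1.355000, 1.560000]
Iteration 3:
  c_3 = (1.355000 + 1.560000)/2 = 1.457500
  f(c_3) = f(1.457500) = 0.124306
  f(a) × f(c) < 0, new interval: [1.355000, 1.457500]
Iteration 4:
  c_4 = (1.355000 + 1.457500)/2 = 1.406250
  f(c_4) = f(1.406250) = -0.022461
  f(a) × f(c) ≥ 0, new interval: [1.406250, 1.457500]
Iteration 5:
  c_5 = (1.406250 + 1.457500)/2 = 1.431875
  f(c_5) = f(1.431875) = 0.050266
  f(a) × f(c) < 0, new interval: [1.406250, 1.431875]
Iteration 6:
  c_6 = (1.406250 + 1.431875)/2 = 1.419062
  f(c_6) = f(1.419062) = 0.013738
  f(a) × f(c) < 0, new interval: [1.406250, 1.419062]

After 6 iteration(s), the approximation is c_6 = 1.419062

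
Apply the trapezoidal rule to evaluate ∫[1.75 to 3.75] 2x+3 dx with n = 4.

f(x) = 2x+3
a = 1.75, b = 3.75, n = 4
h = (b - a)/n = 0.500000

Trapezoidal rule: (h/2)[f(x₀) + 2f(x₁) + 2f(x₂) + ... + f(xₙ)]

x_0 = 1.7500, f(x_0) = 6.500000, coefficient = 1
x_1 = 2.2500, f(x_1) = 7.500000, coefficient = 2
x_2 = 2.7500, f(x_2) = 8.500000, coefficient = 2
x_3 = 3.2500, f(x_3) = 9.500000, coefficient = 2
x_4 = 3.7500, f(x_4) = 10.500000, coefficient = 1

I ≈ (0.500000/2) × 68.000000 = 17.000000
Exact value: 17.000000
Error: 0.000000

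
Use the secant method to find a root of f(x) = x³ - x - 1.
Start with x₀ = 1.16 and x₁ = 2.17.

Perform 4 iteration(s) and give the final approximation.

f(x) = x³ - x - 1
x₀ = 1.16, x₁ = 2.17

Secant formula: x_{n+1} = x_n - f(x_n)(x_n - x_{n-1})/(f(x_n) - f(x_{n-1}))

Iteration 1:
  f(1.160000) = -0.599104
  f(2.170000) = 7.048313
  x_2 = 2.170000 - 7.048313×(2.170000 - 1.160000)/(7.048313 - (-0.599104))
       = 1.239124
Iteration 2:
  f(2.170000) = 7.048313
  f(1.239124) = -0.336538
  x_3 = 1.239124 - (-0.336538)×(1.239124 - 2.170000)/(-0.336538 - 7.048313)
       = 1.281545
Iteration 3:
  f(1.239124) = -0.336538
  f(1.281545) = -0.176788
  x_4 = 1.281545 - (-0.176788)×(1.281545 - 1.239124)/(-0.176788 - (-0.336538))
       = 1.328491
Iteration 4:
  f(1.281545) = -0.176788
  f(1.328491) = 0.016149
  x_5 = 1.328491 - 0.016149×(1.328491 - 1.281545)/(0.016149 - (-0.176788))
       = 1.324562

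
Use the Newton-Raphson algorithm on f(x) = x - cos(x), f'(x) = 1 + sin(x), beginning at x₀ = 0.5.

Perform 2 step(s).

f(x) = x - cos(x)
f'(x) = 1 + sin(x)
x₀ = 0.5

Newton-Raphson formula: x_{n+1} = x_n - f(x_n)/f'(x_n)

Iteration 1:
  f(0.500000) = -0.377583
  f'(0.500000) = 1.479426
  x_1 = 0.500000 - (-0.377583)/1.479426 = 0.755222
Iteration 2:
  f(0.755222) = 0.027103
  f'(0.755222) = 1.685451
  x_2 = 0.755222 - 0.027103/1.685451 = 0.739142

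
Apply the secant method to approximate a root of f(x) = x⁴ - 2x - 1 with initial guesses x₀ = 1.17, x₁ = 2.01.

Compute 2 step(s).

f(x) = x⁴ - 2x - 1
x₀ = 1.17, x₁ = 2.01

Secant formula: x_{n+1} = x_n - f(x_n)(x_n - x_{n-1})/(f(x_n) - f(x_{n-1}))

Iteration 1:
  f(1.170000) = -1.466113
  f(2.010000) = 11.302408
  x_2 = 2.010000 - 11.302408×(2.010000 - 1.170000)/(11.302408 - (-1.466113))
       = 1.266451
Iteration 2:
  f(2.010000) = 11.302408
  f(1.266451) = -0.960414
  x_3 = 1.266451 - (-0.960414)×(1.266451 - 2.010000)/(-0.960414 - 11.302408)
       = 1.324685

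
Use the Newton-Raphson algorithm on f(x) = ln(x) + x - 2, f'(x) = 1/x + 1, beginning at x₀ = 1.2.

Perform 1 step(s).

f(x) = ln(x) + x - 2
f'(x) = 1/x + 1
x₀ = 1.2

Newton-Raphson formula: x_{n+1} = x_n - f(x_n)/f'(x_n)

Iteration 1:
  f(1.200000) = -0.617678
  f'(1.200000) = 1.833333
  x_1 = 1.200000 - (-0.617678)/1.833333 = 1.536916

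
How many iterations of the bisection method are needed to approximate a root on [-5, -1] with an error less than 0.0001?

We need (b-a)/2^n ≤ 0.0001
(-1 - (-5))/2^n ≤ 0.0001
4/2^n ≤ 0.0001
2^n ≥ 40000
n ≥ log₂(40000) = 15.29
n ≥ 16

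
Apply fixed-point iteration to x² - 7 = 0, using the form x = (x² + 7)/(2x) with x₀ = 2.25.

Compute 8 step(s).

Equation: x² - 7 = 0
Fixed-point form: x = (x² + 7)/(2x)
x₀ = 2.25

x_1 = g(2.250000) = 2.680556
x_2 = g(2.680556) = 2.645977
x_3 = g(2.645977) = 2.645751
x_4 = g(2.645751) = 2.645751
x_5 = g(2.645751) = 2.645751
x_6 = g(2.645751) = 2.645751
x_7 = g(2.645751) = 2.645751
x_8 = g(2.645751) = 2.645751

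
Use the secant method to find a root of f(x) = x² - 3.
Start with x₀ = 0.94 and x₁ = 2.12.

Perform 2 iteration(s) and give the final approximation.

f(x) = x² - 3
x₀ = 0.94, x₁ = 2.12

Secant formula: x_{n+1} = x_n - f(x_n)(x_n - x_{n-1})/(f(x_n) - f(x_{n-1}))

Iteration 1:
  f(0.940000) = -2.116400
  f(2.120000) = 1.494400
  x_2 = 2.120000 - 1.494400×(2.120000 - 0.940000)/(1.494400 - (-2.116400))
       = 1.631634
Iteration 2:
  f(2.120000) = 1.494400
  f(1.631634) = -0.337771
  x_3 = 1.631634 - (-0.337771)×(1.631634 - 2.120000)/(-0.337771 - 1.494400)
       = 1.721667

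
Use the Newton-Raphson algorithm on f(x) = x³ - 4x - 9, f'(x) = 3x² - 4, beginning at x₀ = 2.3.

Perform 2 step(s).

f(x) = x³ - 4x - 9
f'(x) = 3x² - 4
x₀ = 2.3

Newton-Raphson formula: x_{n+1} = x_n - f(x_n)/f'(x_n)

Iteration 1:
  f(2.300000) = -6.033000
  f'(2.300000) = 11.870000
  x_1 = 2.300000 - (-6.033000)/11.870000 = 2.808256
Iteration 2:
  f(2.808256) = 1.913732
  f'(2.808256) = 19.658907
  x_2 = 2.808256 - 1.913732/19.658907 = 2.710909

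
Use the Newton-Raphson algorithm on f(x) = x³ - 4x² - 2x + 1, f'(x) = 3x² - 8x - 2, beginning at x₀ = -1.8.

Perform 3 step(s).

f(x) = x³ - 4x² - 2x + 1
f'(x) = 3x² - 8x - 2
x₀ = -1.8

Newton-Raphson formula: x_{n+1} = x_n - f(x_n)/f'(x_n)

Iteration 1:
  f(-1.800000) = -14.192000
  f'(-1.800000) = 22.120000
  x_1 = -1.800000 - (-14.192000)/22.120000 = -1.158409
Iteration 2:
  f(-1.158409) = -3.605306
  f'(-1.158409) = 11.293001
  x_2 = -1.158409 - (-3.605306)/11.293001 = -0.839157
Iteration 3:
  f(-0.839157) = -0.729347
  f'(-0.839157) = 6.825813
  x_3 = -0.839157 - (-0.729347)/6.825813 = -0.732306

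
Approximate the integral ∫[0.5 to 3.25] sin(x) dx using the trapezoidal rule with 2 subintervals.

f(x) = sin(x)
a = 0.5, b = 3.25, n = 2
h = (b - a)/n = 1.375000

Trapezoidal rule: (h/2)[f(x₀) + 2f(x₁) + 2f(x₂) + ... + f(xₙ)]

x_0 = 0.5000, f(x_0) = 0.479426, coefficient = 1
x_1 = 1.8750, f(x_1) = 0.954086, coefficient = 2
x_2 = 3.2500, f(x_2) = -0.108195, coefficient = 1

I ≈ (1.375000/2) × 2.279402 = 1.567089
Exact value: 1.871712
Error: 0.304623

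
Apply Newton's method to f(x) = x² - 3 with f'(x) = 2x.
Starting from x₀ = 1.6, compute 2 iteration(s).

f(x) = x² - 3
f'(x) = 2x
x₀ = 1.6

Newton-Raphson formula: x_{n+1} = x_n - f(x_n)/f'(x_n)

Iteration 1:
  f(1.600000) = -0.440000
  f'(1.600000) = 3.200000
  x_1 = 1.600000 - (-0.440000)/3.200000 = 1.737500
Iteration 2:
  f(1.737500) = 0.018906
  f'(1.737500) = 3.475000
  x_2 = 1.737500 - 0.018906/3.475000 = 1.732059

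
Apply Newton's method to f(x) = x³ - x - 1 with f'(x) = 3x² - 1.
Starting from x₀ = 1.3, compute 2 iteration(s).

f(x) = x³ - x - 1
f'(x) = 3x² - 1
x₀ = 1.3

Newton-Raphson formula: x_{n+1} = x_n - f(x_n)/f'(x_n)

Iteration 1:
  f(1.300000) = -0.103000
  f'(1.300000) = 4.070000
  x_1 = 1.300000 - (-0.103000)/4.070000 = 1.325307
Iteration 2:
  f(1.325307) = 0.002514
  f'(1.325307) = 4.269317
  x_2 = 1.325307 - 0.002514/4.269317 = 1.324718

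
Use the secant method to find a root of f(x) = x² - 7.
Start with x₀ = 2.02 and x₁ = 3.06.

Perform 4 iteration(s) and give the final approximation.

f(x) = x² - 7
x₀ = 2.02, x₁ = 3.06

Secant formula: x_{n+1} = x_n - f(x_n)(x_n - x_{n-1})/(f(x_n) - f(x_{n-1}))

Iteration 1:
  f(2.020000) = -2.919600
  f(3.060000) = 2.363600
  x_2 = 3.060000 - 2.363600×(3.060000 - 2.020000)/(2.363600 - (-2.919600))
       = 2.594724
Iteration 2:
  f(3.060000) = 2.363600
  f(2.594724) = -0.267405
  x_3 = 2.594724 - (-0.267405)×(2.594724 - 3.060000)/(-0.267405 - 2.363600)
       = 2.642013
Iteration 3:
  f(2.594724) = -0.267405
  f(2.642013) = -0.019766
  x_4 = 2.642013 - (-0.019766)×(2.642013 - 2.594724)/(-0.019766 - (-0.267405))
       = 2.645788
Iteration 4:
  f(2.642013) = -0.019766
  f(2.645788) = 0.000193
  x_5 = 2.645788 - 0.000193×(2.645788 - 2.642013)/(0.000193 - (-0.019766))
       = 2.645751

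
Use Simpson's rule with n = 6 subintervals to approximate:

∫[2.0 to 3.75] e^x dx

f(x) = e^x
a = 2.0, b = 3.75, n = 6
h = (b - a)/n = 0.291667

Simpson's rule: (h/3)[f(x₀) + 4f(x₁) + 2f(x₂) + ... + f(xₙ)]

x_0 = 2.0000, f(x_0) = 7.389056, coefficient = 1
x_1 = 2.2917, f(x_1) = 9.891410, coefficient = 4
x_2 = 2.5833, f(x_2) = 13.241202, coefficient = 2
x_3 = 2.8750, f(x_3) = 17.725424, coefficient = 4
x_4 = 3.1667, f(x_4) = 23.728258, coefficient = 2
x_5 = 3.4583, f(x_5) = 31.763992, coefficient = 4
x_6 = 3.7500, f(x_6) = 42.521082, coefficient = 1

I ≈ (0.291667/3) × 361.372363 = 35.133424
Exact value: 35.132026
Error: 0.001398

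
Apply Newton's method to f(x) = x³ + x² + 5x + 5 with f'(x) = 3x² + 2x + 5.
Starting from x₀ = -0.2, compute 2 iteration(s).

f(x) = x³ + x² + 5x + 5
f'(x) = 3x² + 2x + 5
x₀ = -0.2

Newton-Raphson formula: x_{n+1} = x_n - f(x_n)/f'(x_n)

Iteration 1:
  f(-0.200000) = 4.032000
  f'(-0.200000) = 4.720000
  x_1 = -0.200000 - 4.032000/4.720000 = -1.054237
Iteration 2:
  f(-1.054237) = -0.331467
  f'(-1.054237) = 6.225774
  x_2 = -1.054237 - (-0.331467)/6.225774 = -1.000996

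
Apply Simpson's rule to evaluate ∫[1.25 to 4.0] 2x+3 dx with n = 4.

f(x) = 2x+3
a = 1.25, b = 4.0, n = 4
h = (b - a)/n = 0.687500

Simpson's rule: (h/3)[f(x₀) + 4f(x₁) + 2f(x₂) + ... + f(xₙ)]

x_0 = 1.2500, f(x_0) = 5.500000, coefficient = 1
x_1 = 1.9375, f(x_1) = 6.875000, coefficient = 4
x_2 = 2.6250, f(x_2) = 8.250000, coefficient = 2
x_3 = 3.3125, f(x_3) = 9.625000, coefficient = 4
x_4 = 4.0000, f(x_4) = 11.000000, coefficient = 1

I ≈ (0.687500/3) × 99.000000 = 22.687500
Exact value: 22.687500
Error: 0.000000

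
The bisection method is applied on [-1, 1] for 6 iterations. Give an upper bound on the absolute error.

Bisection error bound: |error| ≤ (b-a)/2^n
|error| ≤ (1 - (-1))/2^6 = 2/2^6
|error| ≤ 0.0312500000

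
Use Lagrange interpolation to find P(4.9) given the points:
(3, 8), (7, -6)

Lagrange interpolation formula:
P(x) = Σ yᵢ × Lᵢ(x)
where Lᵢ(x) = Π_{j≠i} (x - xⱼ)/(xᵢ - xⱼ)

L_0(4.9) = (4.9 - 7)/(3 - 7) = 0.525000
L_1(4.9) = (4.9 - 3)/(7 - 3) = 0.475000

P(4.9) = 8×L_0(4.9) + (-6)×L_1(4.9)
P(4.9) = 1.350000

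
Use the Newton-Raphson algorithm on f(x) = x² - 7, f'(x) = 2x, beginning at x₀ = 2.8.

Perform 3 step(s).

f(x) = x² - 7
f'(x) = 2x
x₀ = 2.8

Newton-Raphson formula: x_{n+1} = x_n - f(x_n)/f'(x_n)

Iteration 1:
  f(2.800000) = 0.840000
  f'(2.800000) = 5.600000
  x_1 = 2.800000 - 0.840000/5.600000 = 2.650000
Iteration 2:
  f(2.650000) = 0.022500
  f'(2.650000) = 5.300000
  x_2 = 2.650000 - 0.022500/5.300000 = 2.645755
Iteration 3:
  f(2.645755) = 0.000018
  f'(2.645755) = 5.291509
  x_3 = 2.645755 - 0.000018/5.291509 = 2.645751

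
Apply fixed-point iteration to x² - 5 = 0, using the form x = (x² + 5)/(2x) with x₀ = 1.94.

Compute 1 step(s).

Equation: x² - 5 = 0
Fixed-point form: x = (x² + 5)/(2x)
x₀ = 1.94

x_1 = g(1.940000) = 2.258660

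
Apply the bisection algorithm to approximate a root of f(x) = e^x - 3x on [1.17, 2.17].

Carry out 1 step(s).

f(x) = e^x - 3x
Initial interval: [1.17, 2.17]

Iteration 1:
  c_1 = (1.170000 + 2.170000)/2 = 1.670000
  f(c_1) = f(1.670000) = 0.302168
  f(a) × f(c) < 0, new interval: [1.170000, 1.670000]

After 1 iteration(s), the approximation is c_1 = 1.670000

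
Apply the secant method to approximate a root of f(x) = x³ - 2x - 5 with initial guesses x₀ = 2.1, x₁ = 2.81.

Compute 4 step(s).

f(x) = x³ - 2x - 5
x₀ = 2.1, x₁ = 2.81

Secant formula: x_{n+1} = x_n - f(x_n)(x_n - x_{n-1})/(f(x_n) - f(x_{n-1}))

Iteration 1:
  f(2.100000) = 0.061000
  f(2.810000) = 11.568041
  x_2 = 2.810000 - 11.568041×(2.810000 - 2.100000)/(11.568041 - 0.061000)
       = 2.096236
Iteration 2:
  f(2.810000) = 11.568041
  f(2.096236) = 0.018822
  x_3 = 2.096236 - 0.018822×(2.096236 - 2.810000)/(0.018822 - 11.568041)
       = 2.095073
Iteration 3:
  f(2.096236) = 0.018822
  f(2.095073) = 0.005822
  x_4 = 2.095073 - 0.005822×(2.095073 - 2.096236)/(0.005822 - 0.018822)
       = 2.094552
Iteration 4:
  f(2.095073) = 0.005822
  f(2.094552) = 0.000006
  x_5 = 2.094552 - 0.000006×(2.094552 - 2.095073)/(0.000006 - 0.005822)
       = 2.094551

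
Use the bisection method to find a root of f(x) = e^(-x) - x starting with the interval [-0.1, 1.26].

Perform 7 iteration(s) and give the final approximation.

f(x) = e^(-x) - x
Initial interval: [-0.1, 1.26]

Iteration 1:
  c_1 = (-0.100000 + 1.260000)/2 = 0.580000
  f(c_1) = f(0.580000) = -0.020102
  f(a) × f(c) < 0, new interval: [-0.100000, 0.580000]
Iteration 2:
  c_2 = (-0.100000 + 0.580000)/2 = 0.240000
  f(c_2) = f(0.240000) = 0.546628
  f(a) × f(c) ≥ 0, new interval: [0.240000, 0.580000]
Iteration 3:
  c_3 = (0.240000 + 0.580000)/2 = 0.410000
  f(c_3) = f(0.410000) = 0.253650
  f(a) × f(c) ≥ 0, new interval: [0.410000, 0.580000]
Iteration 4:
  c_4 = (0.410000 + 0.580000)/2 = 0.495000
  f(c_4) = f(0.495000) = 0.114571
  f(a) × f(c) ≥ 0, new interval: [0.495000, 0.580000]
Iteration 5:
  c_5 = (0.495000 + 0.580000)/2 = 0.537500
  f(c_5) = f(0.537500) = 0.046707
  f(a) × f(c) ≥ 0, new interval: [0.537500, 0.580000]
Iteration 6:
  c_6 = (0.537500 + 0.580000)/2 = 0.558750
  f(c_6) = f(0.558750) = 0.013174
  f(a) × f(c) ≥ 0, new interval: [0.558750, 0.580000]
Iteration 7:
  c_7 = (0.558750 + 0.580000)/2 = 0.569375
  f(c_7) = f(0.569375) = -0.003496
  f(a) × f(c) < 0, new interval: [0.558750, 0.569375]

After 7 iteration(s), the approximation is c_7 = 0.569375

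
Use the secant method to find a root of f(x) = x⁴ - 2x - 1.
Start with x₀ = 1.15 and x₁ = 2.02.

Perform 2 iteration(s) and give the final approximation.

f(x) = x⁴ - 2x - 1
x₀ = 1.15, x₁ = 2.02

Secant formula: x_{n+1} = x_n - f(x_n)(x_n - x_{n-1})/(f(x_n) - f(x_{n-1}))

Iteration 1:
  f(1.150000) = -1.550994
  f(2.020000) = 11.609664
  x_2 = 2.020000 - 11.609664×(2.020000 - 1.150000)/(11.609664 - (-1.550994))
       = 1.252530
Iteration 2:
  f(2.020000) = 11.609664
  f(1.252530) = -1.043827
  x_3 = 1.252530 - (-1.043827)×(1.252530 - 2.020000)/(-1.043827 - 11.609664)
       = 1.315841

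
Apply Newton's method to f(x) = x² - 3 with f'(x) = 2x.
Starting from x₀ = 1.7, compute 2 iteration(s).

f(x) = x² - 3
f'(x) = 2x
x₀ = 1.7

Newton-Raphson formula: x_{n+1} = x_n - f(x_n)/f'(x_n)

Iteration 1:
  f(1.700000) = -0.110000
  f'(1.700000) = 3.400000
  x_1 = 1.700000 - (-0.110000)/3.400000 = 1.732353
Iteration 2:
  f(1.732353) = 0.001047
  f'(1.732353) = 3.464706
  x_2 = 1.732353 - 0.001047/3.464706 = 1.732051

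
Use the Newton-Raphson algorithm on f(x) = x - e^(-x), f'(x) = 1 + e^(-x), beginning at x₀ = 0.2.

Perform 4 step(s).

f(x) = x - e^(-x)
f'(x) = 1 + e^(-x)
x₀ = 0.2

Newton-Raphson formula: x_{n+1} = x_n - f(x_n)/f'(x_n)

Iteration 1:
  f(0.200000) = -0.618731
  f'(0.200000) = 1.818731
  x_1 = 0.200000 - (-0.618731)/1.818731 = 0.540199
Iteration 2:
  f(0.540199) = -0.042433
  f'(0.540199) = 1.582632
  x_2 = 0.540199 - (-0.042433)/1.582632 = 0.567011
Iteration 3:
  f(0.567011) = -0.000208
  f'(0.567011) = 1.567218
  x_3 = 0.567011 - (-0.000208)/1.567218 = 0.567143
Iteration 4:
  f(0.567143) = 0.000000
  f'(0.567143) = 1.567143
  x_4 = 0.567143 - 0.000000/1.567143 = 0.567143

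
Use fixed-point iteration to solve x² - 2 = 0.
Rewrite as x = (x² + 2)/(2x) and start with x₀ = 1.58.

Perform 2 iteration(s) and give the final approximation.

Equation: x² - 2 = 0
Fixed-point form: x = (x² + 2)/(2x)
x₀ = 1.58

x_1 = g(1.580000) = 1.422911
x_2 = g(1.422911) = 1.414240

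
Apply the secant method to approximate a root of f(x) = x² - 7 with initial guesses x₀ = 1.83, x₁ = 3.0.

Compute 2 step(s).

f(x) = x² - 7
x₀ = 1.83, x₁ = 3.0

Secant formula: x_{n+1} = x_n - f(x_n)(x_n - x_{n-1})/(f(x_n) - f(x_{n-1}))

Iteration 1:
  f(1.830000) = -3.651100
  f(3.000000) = 2.000000
  x_2 = 3.000000 - 2.000000×(3.000000 - 1.830000)/(2.000000 - (-3.651100))
       = 2.585921
Iteration 2:
  f(3.000000) = 2.000000
  f(2.585921) = -0.313011
  x_3 = 2.585921 - (-0.313011)×(2.585921 - 3.000000)/(-0.313011 - 2.000000)
       = 2.641957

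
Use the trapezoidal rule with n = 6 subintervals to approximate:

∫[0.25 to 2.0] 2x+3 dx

f(x) = 2x+3
a = 0.25, b = 2.0, n = 6
h = (b - a)/n = 0.291667

Trapezoidal rule: (h/2)[f(x₀) + 2f(x₁) + 2f(x₂) + ... + f(xₙ)]

x_0 = 0.2500, f(x_0) = 3.500000, coefficient = 1
x_1 = 0.5417, f(x_1) = 4.083333, coefficient = 2
x_2 = 0.8333, f(x_2) = 4.666667, coefficient = 2
x_3 = 1.1250, f(x_3) = 5.250000, coefficient = 2
x_4 = 1.4167, f(x_4) = 5.833333, coefficient = 2
x_5 = 1.7083, f(x_5) = 6.416667, coefficient = 2
x_6 = 2.0000, f(x_6) = 7.000000, coefficient = 1

I ≈ (0.291667/2) × 63.000000 = 9.187500
Exact value: 9.187500
Error: 0.000000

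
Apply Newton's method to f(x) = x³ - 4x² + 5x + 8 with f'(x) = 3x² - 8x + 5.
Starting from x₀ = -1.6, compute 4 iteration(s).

f(x) = x³ - 4x² + 5x + 8
f'(x) = 3x² - 8x + 5
x₀ = -1.6

Newton-Raphson formula: x_{n+1} = x_n - f(x_n)/f'(x_n)

Iteration 1:
  f(-1.600000) = -14.336000
  f'(-1.600000) = 25.480000
  x_1 = -1.600000 - (-14.336000)/25.480000 = -1.037363
Iteration 2:
  f(-1.037363) = -2.607626
  f'(-1.037363) = 16.527265
  x_2 = -1.037363 - (-2.607626)/16.527265 = -0.879585
Iteration 3:
  f(-0.879585) = -0.173118
  f'(-0.879585) = 14.357695
  x_3 = -0.879585 - (-0.173118)/14.357695 = -0.867528
Iteration 4:
  f(-0.867528) = -0.000963
  f'(-0.867528) = 14.198037
  x_4 = -0.867528 - (-0.000963)/14.198037 = -0.867460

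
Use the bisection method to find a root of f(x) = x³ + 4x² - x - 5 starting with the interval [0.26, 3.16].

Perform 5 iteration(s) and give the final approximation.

f(x) = x³ + 4x² - x - 5
Initial interval: [0.26, 3.16]

Iteration 1:
  c_1 = (0.260000 + 3.160000)/2 = 1.710000
  f(c_1) = f(1.710000) = 9.986611
  f(a) × f(c) < 0, new interval: [0.260000, 1.710000]
Iteration 2:
  c_2 = (0.260000 + 1.710000)/2 = 0.985000
  f(c_2) = f(0.985000) = -1.148428
  f(a) × f(c) ≥ 0, new interval: [0.985000, 1.710000]
Iteration 3:
  c_3 = (0.985000 + 1.710000)/2 = 1.347500
  f(c_3) = f(1.347500) = 3.362257
  f(a) × f(c) < 0, new interval: [0.985000, 1.347500]
Iteration 4:
  c_4 = (0.985000 + 1.347500)/2 = 1.166250
  f(c_4) = f(1.166250) = 0.860568
  f(a) × f(c) < 0, new interval: [0.985000, 1.166250]
Iteration 5:
  c_5 = (0.985000 + 1.166250)/2 = 1.075625
  f(c_5) = f(1.075625) = -0.203284
  f(a) × f(c) ≥ 0, new interval: [1.075625, 1.166250]

After 5 iteration(s), the approximation is c_5 = 1.075625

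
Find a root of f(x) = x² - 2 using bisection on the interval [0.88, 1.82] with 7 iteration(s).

f(x) = x² - 2
Initial interval: [0.88, 1.82]

Iteration 1:
  c_1 = (0.880000 + 1.820000)/2 = 1.350000
  f(c_1) = f(1.350000) = -0.177500
  f(a) × f(c) ≥ 0, new interval: [1.350000, 1.820000]
Iteration 2:
  c_2 = (1.350000 + 1.820000)/2 = 1.585000
  f(c_2) = f(1.585000) = 0.512225
  f(a) × f(c) < 0, new interval: [1.350000, 1.585000]
Iteration 3:
  c_3 = (1.350000 + 1.585000)/2 = 1.467500
  f(c_3) = f(1.467500) = 0.153556
  f(a) × f(c) < 0, new interval: [1.350000, 1.467500]
Iteration 4:
  c_4 = (1.350000 + 1.467500)/2 = 1.408750
  f(c_4) = f(1.408750) = -0.015423
  f(a) × f(c) ≥ 0, new interval: [1.408750, 1.467500]
Iteration 5:
  c_5 = (1.408750 + 1.467500)/2 = 1.438125
  f(c_5) = f(1.438125) = 0.068204
  f(a) × f(c) < 0, new interval: [1.408750, 1.438125]
Iteration 6:
  c_6 = (1.408750 + 1.438125)/2 = 1.423437
  f(c_6) = f(1.423437) = 0.026174
  f(a) × f(c) < 0, new interval: [1.408750, 1.423437]
Iteration 7:
  c_7 = (1.408750 + 1.423437)/2 = 1.416094
  f(c_7) = f(1.416094) = 0.005322
  f(a) × f(c) < 0, new interval: [1.408750, 1.416094]

After 7 iteration(s), the approximation is c_7 = 1.416094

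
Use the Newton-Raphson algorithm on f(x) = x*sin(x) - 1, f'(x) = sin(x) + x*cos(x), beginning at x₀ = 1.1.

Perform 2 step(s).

f(x) = x*sin(x) - 1
f'(x) = sin(x) + x*cos(x)
x₀ = 1.1

Newton-Raphson formula: x_{n+1} = x_n - f(x_n)/f'(x_n)

Iteration 1:
  f(1.100000) = -0.019672
  f'(1.100000) = 1.390163
  x_1 = 1.100000 - (-0.019672)/1.390163 = 1.114151
Iteration 2:
  f(1.114151) = -0.000009
  f'(1.114151) = 1.388810
  x_2 = 1.114151 - (-0.000009)/1.388810 = 1.114157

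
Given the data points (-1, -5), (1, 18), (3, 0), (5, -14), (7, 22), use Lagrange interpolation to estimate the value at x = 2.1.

Lagrange interpolation formula:
P(x) = Σ yᵢ × Lᵢ(x)
where Lᵢ(x) = Π_{j≠i} (x - xⱼ)/(xᵢ - xⱼ)

L_0(2.1) = (2.1 - 1)/(-1 - 1) × (2.1 - 3)/(-1 - 3) × (2.1 - 5)/(-1 - 5) × (2.1 - 7)/(-1 - 7) = -0.036635
L_1(2.1) = (2.1 - (-1))/(1 - (-1)) × (2.1 - 3)/(1 - 3) × (2.1 - 5)/(1 - 5) × (2.1 - 7)/(1 - 7) = 0.412978
L_2(2.1) = (2.1 - (-1))/(3 - (-1)) × (2.1 - 1)/(3 - 1) × (2.1 - 5)/(3 - 5) × (2.1 - 7)/(3 - 7) = 0.757127
L_3(2.1) = (2.1 - (-1))/(5 - (-1)) × (2.1 - 1)/(5 - 1) × (2.1 - 3)/(5 - 3) × (2.1 - 7)/(5 - 7) = -0.156647
L_4(2.1) = (2.1 - (-1))/(7 - (-1)) × (2.1 - 1)/(7 - 1) × (2.1 - 3)/(7 - 3) × (2.1 - 5)/(7 - 5) = 0.023177

P(2.1) = (-5)×L_0(2.1) + 18×L_1(2.1) + 0×L_2(2.1) + (-14)×L_3(2.1) + 22×L_4(2.1)
P(2.1) = 10.319740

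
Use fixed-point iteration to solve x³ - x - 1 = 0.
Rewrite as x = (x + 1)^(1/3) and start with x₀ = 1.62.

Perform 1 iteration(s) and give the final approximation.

Equation: x³ - x - 1 = 0
Fixed-point form: x = (x + 1)^(1/3)
x₀ = 1.62

x_1 = g(1.620000) = 1.378586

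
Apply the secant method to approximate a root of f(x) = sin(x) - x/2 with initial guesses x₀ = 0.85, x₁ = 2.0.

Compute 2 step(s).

f(x) = sin(x) - x/2
x₀ = 0.85, x₁ = 2.0

Secant formula: x_{n+1} = x_n - f(x_n)(x_n - x_{n-1})/(f(x_n) - f(x_{n-1}))

Iteration 1:
  f(0.850000) = 0.326280
  f(2.000000) = -0.090703
  x_2 = 2.000000 - (-0.090703)×(2.000000 - 0.850000)/(-0.090703 - 0.326280)
       = 1.749851
Iteration 2:
  f(2.000000) = -0.090703
  f(1.749851) = 0.109087
  x_3 = 1.749851 - 0.109087×(1.749851 - 2.000000)/(0.109087 - (-0.090703))
       = 1.886435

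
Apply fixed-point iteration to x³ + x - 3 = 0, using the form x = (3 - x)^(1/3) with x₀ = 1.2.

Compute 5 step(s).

Equation: x³ + x - 3 = 0
Fixed-point form: x = (3 - x)^(1/3)
x₀ = 1.2

x_1 = g(1.200000) = 1.216440
x_2 = g(1.216440) = 1.212726
x_3 = g(1.212726) = 1.213567
x_4 = g(1.213567) = 1.213377
x_5 = g(1.213377) = 1.213420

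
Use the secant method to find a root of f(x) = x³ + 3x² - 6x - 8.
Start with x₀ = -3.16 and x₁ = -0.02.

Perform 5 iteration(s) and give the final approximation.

f(x) = x³ + 3x² - 6x - 8
x₀ = -3.16, x₁ = -0.02

Secant formula: x_{n+1} = x_n - f(x_n)(x_n - x_{n-1})/(f(x_n) - f(x_{n-1}))

Iteration 1:
  f(-3.160000) = 9.362304
  f(-0.020000) = -7.878808
  x_2 = -0.020000 - (-7.878808)×(-0.020000 - (-3.160000))/(-7.878808 - 9.362304)
       = -1.454911
Iteration 2:
  f(-0.020000) = -7.878808
  f(-1.454911) = 4.000056
  x_3 = -1.454911 - 4.000056×(-1.454911 - (-0.020000))/(4.000056 - (-7.878808))
       = -0.971723
Iteration 3:
  f(-1.454911) = 4.000056
  f(-0.971723) = -0.254472
  x_4 = -0.971723 - (-0.254472)×(-0.971723 - (-1.454911))/(-0.254472 - 4.000056)
       = -1.000623
Iteration 4:
  f(-0.971723) = -0.254472
  f(-1.000623) = 0.005609
  x_5 = -1.000623 - 0.005609×(-1.000623 - (-0.971723))/(0.005609 - (-0.254472))
       = -1.000000
Iteration 5:
  f(-1.000623) = 0.005609
  f(-1.000000) = 0.000000
  x_6 = -1.000000 - 0.000000×(-1.000000 - (-1.000623))/(0.000000 - 0.005609)
       = -1.000000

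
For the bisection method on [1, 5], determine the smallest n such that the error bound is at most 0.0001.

We need (b-a)/2^n ≤ 0.0001
(5 - 1)/2^n ≤ 0.0001
4/2^n ≤ 0.0001
2^n ≥ 40000
n ≥ log₂(40000) = 15.29
n ≥ 16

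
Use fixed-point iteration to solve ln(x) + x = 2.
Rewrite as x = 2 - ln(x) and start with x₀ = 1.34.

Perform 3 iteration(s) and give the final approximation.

Equation: ln(x) + x = 2
Fixed-point form: x = 2 - ln(x)
x₀ = 1.34

x_1 = g(1.340000) = 1.707330
x_2 = g(1.707330) = 1.465069
x_3 = g(1.465069) = 1.618098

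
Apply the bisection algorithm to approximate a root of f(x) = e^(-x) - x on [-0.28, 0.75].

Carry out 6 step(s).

f(x) = e^(-x) - x
Initial interval: [-0.28, 0.75]

Iteration 1:
  c_1 = (-0.280000 + 0.750000)/2 = 0.235000
  f(c_1) = f(0.235000) = 0.555571
  f(a) × f(c) ≥ 0, new interval: [0.235000, 0.750000]
Iteration 2:
  c_2 = (0.235000 + 0.750000)/2 = 0.492500
  f(c_2) = f(0.492500) = 0.118597
  f(a) × f(c) ≥ 0, new interval: [0.492500, 0.750000]
Iteration 3:
  c_3 = (0.492500 + 0.750000)/2 = 0.621250
  f(c_3) = f(0.621250) = -0.083978
  f(a) × f(c) < 0, new interval: [0.492500, 0.621250]
Iteration 4:
  c_4 = (0.492500 + 0.621250)/2 = 0.556875
  f(c_4) = f(0.556875) = 0.016122
  f(a) × f(c) ≥ 0, new interval: [0.556875, 0.621250]
Iteration 5:
  c_5 = (0.556875 + 0.621250)/2 = 0.589063
  f(c_5) = f(0.589063) = -0.034215
  f(a) × f(c) < 0, new interval: [0.556875, 0.589063]
Iteration 6:
  c_6 = (0.556875 + 0.589063)/2 = 0.572969
  f(c_6) = f(0.572969) = -0.009120
  f(a) × f(c) < 0, new interval: [0.556875, 0.572969]

After 6 iteration(s), the approximation is c_6 = 0.572969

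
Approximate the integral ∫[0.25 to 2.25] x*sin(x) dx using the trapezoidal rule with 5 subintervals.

f(x) = x*sin(x)
a = 0.25, b = 2.25, n = 5
h = (b - a)/n = 0.400000

Trapezoidal rule: (h/2)[f(x₀) + 2f(x₁) + 2f(x₂) + ... + f(xₙ)]

x_0 = 0.2500, f(x_0) = 0.061851, coefficient = 1
x_1 = 0.6500, f(x_1) = 0.393371, coefficient = 2
x_2 = 1.0500, f(x_2) = 0.910794, coefficient = 2
x_3 = 1.4500, f(x_3) = 1.439434, coefficient = 2
x_4 = 1.8500, f(x_4) = 1.778359, coefficient = 2
x_5 = 2.2500, f(x_5) = 1.750665, coefficient = 1

I ≈ (0.400000/2) × 10.856433 = 2.171287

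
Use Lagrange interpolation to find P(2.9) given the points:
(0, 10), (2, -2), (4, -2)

Lagrange interpolation formula:
P(x) = Σ yᵢ × Lᵢ(x)
where Lᵢ(x) = Π_{j≠i} (x - xⱼ)/(xᵢ - xⱼ)

L_0(2.9) = (2.9 - 2)/(0 - 2) × (2.9 - 4)/(0 - 4) = -0.123750
L_1(2.9) = (2.9 - 0)/(2 - 0) × (2.9 - 4)/(2 - 4) = 0.797500
L_2(2.9) = (2.9 - 0)/(4 - 0) × (2.9 - 2)/(4 - 2) = 0.326250

P(2.9) = 10×L_0(2.9) + (-2)×L_1(2.9) + (-2)×L_2(2.9)
P(2.9) = -3.485000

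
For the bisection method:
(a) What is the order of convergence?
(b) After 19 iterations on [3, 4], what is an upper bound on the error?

(a) Bisection has linear (order 1) convergence; the error is halved each step.

(b) Error bound = (b-a)/2^n = (4 - 3)/2^{19}
    = 1/2^{19}

(a) 1 (linear); (b) error ≤ 1.91e-06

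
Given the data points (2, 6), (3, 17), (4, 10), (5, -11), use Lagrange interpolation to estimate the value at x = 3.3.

Lagrange interpolation formula:
P(x) = Σ yᵢ × Lᵢ(x)
where Lᵢ(x) = Π_{j≠i} (x - xⱼ)/(xᵢ - xⱼ)

L_0(3.3) = (3.3 - 3)/(2 - 3) × (3.3 - 4)/(2 - 4) × (3.3 - 5)/(2 - 5) = -0.059500
L_1(3.3) = (3.3 - 2)/(3 - 2) × (3.3 - 4)/(3 - 4) × (3.3 - 5)/(3 - 5) = 0.773500
L_2(3.3) = (3.3 - 2)/(4 - 2) × (3.3 - 3)/(4 - 3) × (3.3 - 5)/(4 - 5) = 0.331500
L_3(3.3) = (3.3 - 2)/(5 - 2) × (3.3 - 3)/(5 - 3) × (3.3 - 4)/(5 - 4) = -0.045500

P(3.3) = 6×L_0(3.3) + 17×L_1(3.3) + 10×L_2(3.3) + (-11)×L_3(3.3)
P(3.3) = 16.608000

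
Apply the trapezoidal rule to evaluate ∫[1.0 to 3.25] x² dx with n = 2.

f(x) = x²
a = 1.0, b = 3.25, n = 2
h = (b - a)/n = 1.125000

Trapezoidal rule: (h/2)[f(x₀) + 2f(x₁) + 2f(x₂) + ... + f(xₙ)]

x_0 = 1.0000, f(x_0) = 1.000000, coefficient = 1
x_1 = 2.1250, f(x_1) = 4.515625, coefficient = 2
x_2 = 3.2500, f(x_2) = 10.562500, coefficient = 1

I ≈ (1.125000/2) × 20.593750 = 11.583984
Exact value: 11.109375
Error: 0.474609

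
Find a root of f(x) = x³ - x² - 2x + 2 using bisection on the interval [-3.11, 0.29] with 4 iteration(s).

f(x) = x³ - x² - 2x + 2
Initial interval: [-3.11, 0.29]

Iteration 1:
  c_1 = (-3.110000 + 0.290000)/2 = -1.410000
  f(c_1) = f(-1.410000) = 0.028679
  f(a) × f(c) < 0, new interval: [-3.110000, -1.410000]
Iteration 2:
  c_2 = (-3.110000 + (-1.410000))/2 = -2.260000
  f(c_2) = f(-2.260000) = -10.130776
  f(a) × f(c) ≥ 0, new interval: [-2.260000, -1.410000]
Iteration 3:
  c_3 = (-2.260000 + (-1.410000))/2 = -1.835000
  f(c_3) = f(-1.835000) = -3.876083
  f(a) × f(c) ≥ 0, new interval: [-1.835000, -1.410000]
Iteration 4:
  c_4 = (-1.835000 + (-1.410000))/2 = -1.622500
  f(c_4) = f(-1.622500) = -1.658748
  f(a) × f(c) ≥ 0, new interval: [-1.622500, -1.410000]

After 4 iteration(s), the approximation is c_4 = -1.622500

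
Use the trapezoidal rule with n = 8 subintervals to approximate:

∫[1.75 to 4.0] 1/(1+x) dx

f(x) = 1/(1+x)
a = 1.75, b = 4.0, n = 8
h = (b - a)/n = 0.281250

Trapezoidal rule: (h/2)[f(x₀) + 2f(x₁) + 2f(x₂) + ... + f(xₙ)]

x_0 = 1.7500, f(x_0) = 0.363636, coefficient = 1
x_1 = 2.0312, f(x_1) = 0.329897, coefficient = 2
x_2 = 2.3125, f(x_2) = 0.301887, coefficient = 2
x_3 = 2.5938, f(x_3) = 0.278261, coefficient = 2
x_4 = 2.8750, f(x_4) = 0.258065, coefficient = 2
x_5 = 3.1562, f(x_5) = 0.240602, coefficient = 2
x_6 = 3.4375, f(x_6) = 0.225352, coefficient = 2
x_7 = 3.7188, f(x_7) = 0.211921, coefficient = 2
x_8 = 4.0000, f(x_8) = 0.200000, coefficient = 1

I ≈ (0.281250/2) × 4.255603 = 0.598444
Exact value: 0.597837
Error: 0.000607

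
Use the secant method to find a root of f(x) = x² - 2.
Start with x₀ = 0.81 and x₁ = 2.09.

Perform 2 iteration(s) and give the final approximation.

f(x) = x² - 2
x₀ = 0.81, x₁ = 2.09

Secant formula: x_{n+1} = x_n - f(x_n)(x_n - x_{n-1})/(f(x_n) - f(x_{n-1}))

Iteration 1:
  f(0.810000) = -1.343900
  f(2.090000) = 2.368100
  x_2 = 2.090000 - 2.368100×(2.090000 - 0.810000)/(2.368100 - (-1.343900))
       = 1.273414
Iteration 2:
  f(2.090000) = 2.368100
  f(1.273414) = -0.378417
  x_3 = 1.273414 - (-0.378417)×(1.273414 - 2.090000)/(-0.378417 - 2.368100)
       = 1.385924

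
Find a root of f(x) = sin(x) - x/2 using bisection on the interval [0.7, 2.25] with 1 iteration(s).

f(x) = sin(x) - x/2
Initial interval: [0.7, 2.25]

Iteration 1:
  c_1 = (0.700000 + 2.250000)/2 = 1.475000
  f(c_1) = f(1.475000) = 0.257915
  f(a) × f(c) ≥ 0, new interval: [1.475000, 2.250000]

After 1 iteration(s), the approximation is c_1 = 1.475000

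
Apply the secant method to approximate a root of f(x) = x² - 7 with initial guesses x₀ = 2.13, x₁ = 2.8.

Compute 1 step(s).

f(x) = x² - 7
x₀ = 2.13, x₁ = 2.8

Secant formula: x_{n+1} = x_n - f(x_n)(x_n - x_{n-1})/(f(x_n) - f(x_{n-1}))

Iteration 1:
  f(2.130000) = -2.463100
  f(2.800000) = 0.840000
  x_2 = 2.800000 - 0.840000×(2.800000 - 2.130000)/(0.840000 - (-2.463100))
       = 2.629615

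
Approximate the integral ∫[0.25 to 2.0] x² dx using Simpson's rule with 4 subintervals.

f(x) = x²
a = 0.25, b = 2.0, n = 4
h = (b - a)/n = 0.437500

Simpson's rule: (h/3)[f(x₀) + 4f(x₁) + 2f(x₂) + ... + f(xₙ)]

x_0 = 0.2500, f(x_0) = 0.062500, coefficient = 1
x_1 = 0.6875, f(x_1) = 0.472656, coefficient = 4
x_2 = 1.1250, f(x_2) = 1.265625, coefficient = 2
x_3 = 1.5625, f(x_3) = 2.441406, coefficient = 4
x_4 = 2.0000, f(x_4) = 4.000000, coefficient = 1

I ≈ (0.437500/3) × 18.250000 = 2.661458
Exact value: 2.661458
Error: 0.000000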